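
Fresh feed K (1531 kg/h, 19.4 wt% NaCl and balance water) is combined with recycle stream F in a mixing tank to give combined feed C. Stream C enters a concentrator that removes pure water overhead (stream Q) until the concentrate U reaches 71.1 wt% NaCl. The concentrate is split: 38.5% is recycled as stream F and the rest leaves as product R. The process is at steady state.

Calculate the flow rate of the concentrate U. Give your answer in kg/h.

Overall NaCl balance (none leaves overhead): NaCl in fresh feed = NaCl in product, i.e. 1531×0.194 = (1−0.385)·U·0.711.
U = 297.01/(0.711×0.615) = 679.25 kg/h.

679.3 kg/h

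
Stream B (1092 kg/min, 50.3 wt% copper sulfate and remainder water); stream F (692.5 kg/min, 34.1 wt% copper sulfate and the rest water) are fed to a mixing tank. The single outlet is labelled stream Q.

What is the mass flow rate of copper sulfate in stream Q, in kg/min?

785.4 kg/min

copper sulfate out = copper sulfate in = 1092×0.503 + 692.5×0.341 = 785.42 kg/min.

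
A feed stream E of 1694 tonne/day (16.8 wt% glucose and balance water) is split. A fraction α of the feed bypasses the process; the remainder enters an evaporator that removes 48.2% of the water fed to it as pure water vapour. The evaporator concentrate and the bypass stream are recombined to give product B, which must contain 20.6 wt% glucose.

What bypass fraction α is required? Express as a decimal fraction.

0.540

All 1694×0.168 = 284.59 tonne/day of glucose reaches B, so B = 284.59/0.206 = 1381.5 tonne/day and vapour = 312.49 tonne/day.
The evaporator receives (1−α)·1694 of feed at 0.832 water and removes 0.482 of that water:
0.482×0.832×(1−α)×1694 = 312.49
(1−α) = 312.49/679.33 = 0.4600;  α = 0.5400.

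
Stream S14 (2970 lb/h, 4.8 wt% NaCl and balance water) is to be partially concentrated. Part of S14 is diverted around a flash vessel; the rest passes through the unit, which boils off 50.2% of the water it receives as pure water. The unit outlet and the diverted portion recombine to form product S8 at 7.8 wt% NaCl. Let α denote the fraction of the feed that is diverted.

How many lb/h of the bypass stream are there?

579.8 lb/h

All 2970×0.048 = 142.56 lb/h of NaCl reaches S8, so S8 = 142.56/0.078 = 1827.7 lb/h and vapour = 1142.3 lb/h.
The evaporator receives (1−α)·2970 of feed at 0.952 water and removes 0.502 of that water:
0.502×0.952×(1−α)×2970 = 1142.3
(1−α) = 1142.3/1419.4 = 0.8048;  α = 0.1952.
Bypass flow = 0.1952×2970 = 579.75 lb/h.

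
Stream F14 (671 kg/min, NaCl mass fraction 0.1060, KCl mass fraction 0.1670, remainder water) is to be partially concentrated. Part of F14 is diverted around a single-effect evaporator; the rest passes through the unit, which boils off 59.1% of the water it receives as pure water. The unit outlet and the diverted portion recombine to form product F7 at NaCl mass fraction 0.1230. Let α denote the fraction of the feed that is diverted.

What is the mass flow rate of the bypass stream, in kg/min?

All 671×0.106 = 71.126 kg/min of NaCl reaches F7, so F7 = 71.126/0.123 = 578.26 kg/min and vapour = 92.74 kg/min.
The evaporator receives (1−α)·671 of feed at 0.727 water and removes 0.591 of that water:
0.591×0.727×(1−α)×671 = 92.74
(1−α) = 92.74/288.3 = 0.3217;  α = 0.6783.
Bypass flow = 0.6783×671 = 455.15 kg/min.

455.2 kg/min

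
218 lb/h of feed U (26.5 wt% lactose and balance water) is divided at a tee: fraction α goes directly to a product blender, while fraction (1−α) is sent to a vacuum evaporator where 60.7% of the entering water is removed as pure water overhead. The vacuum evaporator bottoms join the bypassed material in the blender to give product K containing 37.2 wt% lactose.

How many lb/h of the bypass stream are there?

77.45 lb/h

All 218×0.265 = 57.77 lb/h of lactose reaches K, so K = 57.77/0.372 = 155.3 lb/h and vapour = 62.704 lb/h.
The evaporator receives (1−α)·218 of feed at 0.735 water and removes 0.607 of that water:
0.607×0.735×(1−α)×218 = 62.704
(1−α) = 62.704/97.26 = 0.6447;  α = 0.3553.
Bypass flow = 0.3553×218 = 77.453 lb/h.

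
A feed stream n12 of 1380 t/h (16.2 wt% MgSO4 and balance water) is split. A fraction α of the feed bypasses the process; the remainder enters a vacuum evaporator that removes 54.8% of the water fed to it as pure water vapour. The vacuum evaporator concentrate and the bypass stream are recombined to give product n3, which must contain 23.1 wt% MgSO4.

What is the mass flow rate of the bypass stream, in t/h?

All 1380×0.162 = 223.56 t/h of MgSO4 reaches n3, so n3 = 223.56/0.231 = 967.79 t/h and vapour = 412.21 t/h.
The evaporator receives (1−α)·1380 of feed at 0.838 water and removes 0.548 of that water:
0.548×0.838×(1−α)×1380 = 412.21
(1−α) = 412.21/633.73 = 0.6504;  α = 0.3496.
Bypass flow = 0.3496×1380 = 482.38 t/h.

482.4 t/h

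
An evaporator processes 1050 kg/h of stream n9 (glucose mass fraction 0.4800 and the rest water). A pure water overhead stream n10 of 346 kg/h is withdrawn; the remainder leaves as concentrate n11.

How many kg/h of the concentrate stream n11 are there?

Concentrate = 1050 − 346 = 704 kg/h.

704 kg/h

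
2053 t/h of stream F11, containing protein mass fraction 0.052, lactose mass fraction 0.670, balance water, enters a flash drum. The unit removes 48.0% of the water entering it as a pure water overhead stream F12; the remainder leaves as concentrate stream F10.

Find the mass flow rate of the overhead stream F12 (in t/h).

water entering = 2053×0.278 = 570.73 t/h; overhead removed = 0.480×570.73 = 273.95 t/h.

274 t/h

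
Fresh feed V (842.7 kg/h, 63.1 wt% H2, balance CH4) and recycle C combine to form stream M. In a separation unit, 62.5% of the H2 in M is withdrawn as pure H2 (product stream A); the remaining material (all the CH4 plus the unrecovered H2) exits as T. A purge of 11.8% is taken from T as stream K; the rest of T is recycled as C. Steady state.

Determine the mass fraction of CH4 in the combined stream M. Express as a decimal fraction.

0.7683

CH4 enters only via V and leaves only via the purge: 842.7×0.369 = 0.118×(CH4 in T), and the separation unit passes all CH4, so CH4 in M = CH4 in T = 2635.2 kg/h.
H2 in M: m_A = 842.7×0.631 + (1−0.118)·(1−0.625)·m_A, so m_A = 531.74/0.6693 = 794.54 kg/h.
M = 794.54 + 2635.2 = 3429.8 kg/h.
CH4 fraction in M = 2635.2/3429.8 = 0.7683.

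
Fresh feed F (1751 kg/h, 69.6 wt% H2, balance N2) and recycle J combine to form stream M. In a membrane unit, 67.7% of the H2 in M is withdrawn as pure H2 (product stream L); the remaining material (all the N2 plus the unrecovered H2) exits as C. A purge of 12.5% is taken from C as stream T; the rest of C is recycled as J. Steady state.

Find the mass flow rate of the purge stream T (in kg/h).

600.9 kg/h

N2 enters only via F and leaves only via the purge: 1751×0.304 = 0.125×(N2 in C), and the membrane unit passes all N2, so N2 in M = N2 in C = 4258.4 kg/h.
H2 in M: m_A = 1751×0.696 + (1−0.125)·(1−0.677)·m_A, so m_A = 1218.7/0.7174 = 1698.8 kg/h.
C = (1−0.677)×1698.8 + 4258.4 = 4807.2 kg/h.
Purge T = 0.125×4807.2 = 600.89 kg/h.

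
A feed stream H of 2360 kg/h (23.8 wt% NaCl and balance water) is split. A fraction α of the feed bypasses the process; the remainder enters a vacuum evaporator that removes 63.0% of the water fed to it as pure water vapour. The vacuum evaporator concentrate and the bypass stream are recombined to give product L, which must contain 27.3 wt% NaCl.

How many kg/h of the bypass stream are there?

All 2360×0.238 = 561.68 kg/h of NaCl reaches L, so L = 561.68/0.273 = 2057.4 kg/h and vapour = 302.56 kg/h.
The evaporator receives (1−α)·2360 of feed at 0.762 water and removes 0.630 of that water:
0.630×0.762×(1−α)×2360 = 302.56
(1−α) = 302.56/1132.9 = 0.2671;  α = 0.7329.
Bypass flow = 0.7329×2360 = 1729.7 kg/h.

1730 kg/h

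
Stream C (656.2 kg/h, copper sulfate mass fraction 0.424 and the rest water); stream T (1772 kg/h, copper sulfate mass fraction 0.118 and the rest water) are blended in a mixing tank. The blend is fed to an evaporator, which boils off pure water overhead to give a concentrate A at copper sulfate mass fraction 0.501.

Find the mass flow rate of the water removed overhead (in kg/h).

1455 kg/h

copper sulfate entering = 656.2×0.424 + 1772×0.118 = 487.32 kg/h.
All copper sulfate reports to A, so A = 487.32/0.501 = 972.7 kg/h.
Total feed = 2428.2 kg/h; overhead = 2428.2 − 972.7 = 1455.5 kg/h.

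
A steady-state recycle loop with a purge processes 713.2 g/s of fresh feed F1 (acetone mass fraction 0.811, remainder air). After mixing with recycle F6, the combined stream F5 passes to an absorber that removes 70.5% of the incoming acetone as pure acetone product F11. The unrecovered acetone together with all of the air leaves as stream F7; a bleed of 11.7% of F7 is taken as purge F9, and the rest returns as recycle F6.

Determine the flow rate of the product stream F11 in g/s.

551.4 g/s

acetone in F5: m_A = 713.2×0.811 + (1−0.117)·(1−0.705)·m_A, so m_A = 578.41/0.7395 = 782.14 g/s.
Product F11 = 0.705×782.14 = 551.41 g/s.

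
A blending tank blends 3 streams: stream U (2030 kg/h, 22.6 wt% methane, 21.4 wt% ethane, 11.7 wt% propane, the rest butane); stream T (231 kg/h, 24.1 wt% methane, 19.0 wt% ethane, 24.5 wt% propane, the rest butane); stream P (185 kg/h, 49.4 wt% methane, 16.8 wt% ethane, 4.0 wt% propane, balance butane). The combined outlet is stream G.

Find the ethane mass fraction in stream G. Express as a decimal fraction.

0.208

Total flow out = 2030 + 231 + 185 = 2446 kg/h.
ethane in = 2030×0.214 + 231×0.190 + 185×0.168 = 509.39 kg/h.
ethane mass fraction in G = 509.39/2446 = 0.208.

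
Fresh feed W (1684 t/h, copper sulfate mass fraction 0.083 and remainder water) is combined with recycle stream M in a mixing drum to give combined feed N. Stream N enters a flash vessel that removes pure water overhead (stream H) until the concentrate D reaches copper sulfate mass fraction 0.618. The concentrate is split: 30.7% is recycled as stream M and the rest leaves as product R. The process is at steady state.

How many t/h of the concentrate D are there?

326.4 t/h

Overall copper sulfate balance (none leaves overhead): copper sulfate in fresh feed = copper sulfate in product, i.e. 1684×0.083 = (1−0.307)·D·0.618.
D = 139.77/(0.618×0.693) = 326.36 t/h.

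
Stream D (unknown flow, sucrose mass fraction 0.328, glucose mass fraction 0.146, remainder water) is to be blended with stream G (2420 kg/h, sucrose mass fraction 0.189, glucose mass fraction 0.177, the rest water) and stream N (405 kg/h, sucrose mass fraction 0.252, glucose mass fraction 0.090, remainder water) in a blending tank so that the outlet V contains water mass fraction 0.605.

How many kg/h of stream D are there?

1160 kg/h

Let D be the unknown flow. Total out = 2825 + D.
water balance: 1800.8 + 0.526·D = 0.605·(2825 + D)
(0.526 − 0.605)·D = 0.605×2825 − 1800.8 = -91.645
D = -91.645 / -0.079 = 1160.1 kg/h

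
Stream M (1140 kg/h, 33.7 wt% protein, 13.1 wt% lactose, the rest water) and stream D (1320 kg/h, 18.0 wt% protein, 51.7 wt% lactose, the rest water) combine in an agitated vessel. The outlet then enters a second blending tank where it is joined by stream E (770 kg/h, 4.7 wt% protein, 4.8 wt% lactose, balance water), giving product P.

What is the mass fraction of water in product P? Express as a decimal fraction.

0.527

Overall, product flow = 3230 kg/h.
water in = 1140×0.532 + 1320×0.303 + 770×0.905 = 1703.3 kg/h.
water fraction in P = 0.527.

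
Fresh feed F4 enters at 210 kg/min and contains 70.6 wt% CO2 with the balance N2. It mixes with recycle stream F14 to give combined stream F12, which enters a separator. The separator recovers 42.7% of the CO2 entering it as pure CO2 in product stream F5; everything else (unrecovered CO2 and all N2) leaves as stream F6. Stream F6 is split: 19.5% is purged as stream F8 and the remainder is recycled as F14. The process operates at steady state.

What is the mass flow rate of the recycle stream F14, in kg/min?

N2 enters only via F4 and leaves only via the purge: 210×0.294 = 0.195×(N2 in F6), and the separator passes all N2, so N2 in F12 = N2 in F6 = 316.62 kg/min.
CO2 in F12: m_A = 210×0.706 + (1−0.195)·(1−0.427)·m_A, so m_A = 148.26/0.5387 = 275.2 kg/min.
F6 = (1−0.427)×275.2 + 316.62 = 474.31 kg/min.
Recycle F14 = (1−0.195)×474.31 = 381.82 kg/min.

381.8 kg/min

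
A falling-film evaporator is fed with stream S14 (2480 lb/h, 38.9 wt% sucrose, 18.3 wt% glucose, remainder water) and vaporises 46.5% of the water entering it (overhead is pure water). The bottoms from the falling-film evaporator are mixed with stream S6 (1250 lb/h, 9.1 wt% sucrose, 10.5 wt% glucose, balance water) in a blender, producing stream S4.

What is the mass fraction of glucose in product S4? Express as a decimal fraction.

0.1808

Vapour removed = 0.465×0.428×2480 = 493.57 lb/h; concentrate = 1986.4 lb/h.
glucose reaching the mixer = 453.84 (from concentrate) + 1250×0.105 = 585.09 lb/h.
Product flow = 1986.4 + 1250 = 3236.4 lb/h; glucose fraction = 0.1808.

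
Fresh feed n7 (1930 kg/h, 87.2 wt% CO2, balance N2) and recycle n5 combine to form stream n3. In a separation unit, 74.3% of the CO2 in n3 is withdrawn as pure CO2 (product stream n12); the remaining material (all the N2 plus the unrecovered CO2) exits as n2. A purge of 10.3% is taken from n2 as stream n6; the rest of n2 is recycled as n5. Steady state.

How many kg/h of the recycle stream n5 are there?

2656 kg/h

N2 enters only via n7 and leaves only via the purge: 1930×0.128 = 0.103×(N2 in n2), and the separation unit passes all N2, so N2 in n3 = N2 in n2 = 2398.4 kg/h.
CO2 in n3: m_A = 1930×0.872 + (1−0.103)·(1−0.743)·m_A, so m_A = 1683/0.7695 = 2187.2 kg/h.
n2 = (1−0.743)×2187.2 + 2398.4 = 2960.5 kg/h.
Recycle n5 = (1−0.103)×2960.5 = 2655.6 kg/h.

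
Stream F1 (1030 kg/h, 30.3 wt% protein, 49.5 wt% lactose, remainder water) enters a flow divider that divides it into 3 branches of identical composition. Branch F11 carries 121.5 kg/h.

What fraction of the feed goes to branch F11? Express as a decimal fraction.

0.118

Fraction to F11 = 121.5/1030 = 0.1180.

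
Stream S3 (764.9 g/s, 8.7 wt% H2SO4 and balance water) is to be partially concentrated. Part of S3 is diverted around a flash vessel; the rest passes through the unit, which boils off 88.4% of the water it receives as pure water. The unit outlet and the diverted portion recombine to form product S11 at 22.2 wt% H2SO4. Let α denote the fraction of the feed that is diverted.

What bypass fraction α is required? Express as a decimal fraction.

0.247

All 764.9×0.087 = 66.546 g/s of H2SO4 reaches S11, so S11 = 66.546/0.222 = 299.76 g/s and vapour = 465.14 g/s.
The evaporator receives (1−α)·764.9 of feed at 0.913 water and removes 0.884 of that water:
0.884×0.913×(1−α)×764.9 = 465.14
(1−α) = 465.14/617.34 = 0.7535;  α = 0.2465.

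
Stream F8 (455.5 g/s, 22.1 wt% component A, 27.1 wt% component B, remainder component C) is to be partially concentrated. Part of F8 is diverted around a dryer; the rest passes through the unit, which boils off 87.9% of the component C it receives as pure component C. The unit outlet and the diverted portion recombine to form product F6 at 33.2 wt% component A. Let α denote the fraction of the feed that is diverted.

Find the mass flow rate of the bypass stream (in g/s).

114.4 g/s

All 455.5×0.221 = 100.67 g/s of component A reaches F6, so F6 = 100.67/0.332 = 303.21 g/s and vapour = 152.29 g/s.
The evaporator receives (1−α)·455.5 of feed at 0.508 component C and removes 0.879 of that component C:
0.879×0.508×(1−α)×455.5 = 152.29
(1−α) = 152.29/203.4 = 0.7487;  α = 0.2513.
Bypass flow = 0.2513×455.5 = 114.45 g/s.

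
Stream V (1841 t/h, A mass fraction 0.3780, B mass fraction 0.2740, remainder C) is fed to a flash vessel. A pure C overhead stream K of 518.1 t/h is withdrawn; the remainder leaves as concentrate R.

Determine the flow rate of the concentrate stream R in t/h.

1323 t/h

Concentrate = 1841 − 518.1 = 1322.9 t/h.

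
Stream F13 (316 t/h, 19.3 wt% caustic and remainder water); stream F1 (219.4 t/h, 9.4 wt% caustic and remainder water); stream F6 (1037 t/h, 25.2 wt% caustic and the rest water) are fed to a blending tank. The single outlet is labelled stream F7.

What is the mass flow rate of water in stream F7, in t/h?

water out = water in = 316×0.807 + 219.4×0.906 + 1037×0.748 = 1229.5 t/h.

1229 t/h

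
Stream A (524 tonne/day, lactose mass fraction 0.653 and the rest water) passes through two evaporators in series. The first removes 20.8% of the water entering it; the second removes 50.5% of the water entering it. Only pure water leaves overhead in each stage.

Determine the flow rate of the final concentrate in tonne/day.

413.5 tonne/day

water in feed = 524×0.347 = 181.83 tonne/day.
After stage 1: water left = (1−0.208)×181.83 = 144.01; stream total = 486.18 tonne/day.
After stage 2: water left = (1−0.505)×144.01 = 71.284; final concentrate = 413.46 tonne/day.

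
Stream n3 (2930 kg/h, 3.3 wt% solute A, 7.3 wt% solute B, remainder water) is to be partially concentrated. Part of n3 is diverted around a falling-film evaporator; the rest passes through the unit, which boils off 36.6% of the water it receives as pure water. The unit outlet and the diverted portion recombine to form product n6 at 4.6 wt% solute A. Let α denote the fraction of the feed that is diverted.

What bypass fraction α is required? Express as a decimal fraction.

All 2930×0.033 = 96.69 kg/h of solute A reaches n6, so n6 = 96.69/0.046 = 2102 kg/h and vapour = 828.04 kg/h.
The evaporator receives (1−α)·2930 of feed at 0.894 water and removes 0.366 of that water:
0.366×0.894×(1−α)×2930 = 828.04
(1−α) = 828.04/958.71 = 0.8637;  α = 0.1363.

0.136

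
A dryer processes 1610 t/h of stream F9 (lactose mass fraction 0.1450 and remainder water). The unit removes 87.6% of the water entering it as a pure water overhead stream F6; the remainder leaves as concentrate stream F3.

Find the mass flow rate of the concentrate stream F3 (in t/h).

404.1 t/h

water entering = 1610×0.855 = 1376.5 t/h; overhead removed = 0.876×1376.5 = 1205.9 t/h.
Concentrate = 1610 − 1205.9 = 404.14 t/h.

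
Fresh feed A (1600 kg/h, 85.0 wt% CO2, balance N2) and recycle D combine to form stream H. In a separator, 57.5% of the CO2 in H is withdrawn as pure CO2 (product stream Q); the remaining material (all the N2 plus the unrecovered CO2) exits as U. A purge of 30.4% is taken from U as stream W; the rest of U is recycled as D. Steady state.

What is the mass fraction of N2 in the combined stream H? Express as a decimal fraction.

N2 enters only via A and leaves only via the purge: 1600×0.150 = 0.304×(N2 in U), and the separator passes all N2, so N2 in H = N2 in U = 789.47 kg/h.
CO2 in H: m_A = 1600×0.850 + (1−0.304)·(1−0.575)·m_A, so m_A = 1360/0.7042 = 1931.3 kg/h.
H = 1931.3 + 789.47 = 2720.7 kg/h.
N2 fraction in H = 789.47/2720.7 = 0.290.

0.290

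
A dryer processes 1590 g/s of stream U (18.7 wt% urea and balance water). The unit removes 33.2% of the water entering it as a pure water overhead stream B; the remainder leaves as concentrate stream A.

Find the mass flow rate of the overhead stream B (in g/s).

water entering = 1590×0.813 = 1292.7 g/s; overhead removed = 0.332×1292.7 = 429.17 g/s.

429.2 g/s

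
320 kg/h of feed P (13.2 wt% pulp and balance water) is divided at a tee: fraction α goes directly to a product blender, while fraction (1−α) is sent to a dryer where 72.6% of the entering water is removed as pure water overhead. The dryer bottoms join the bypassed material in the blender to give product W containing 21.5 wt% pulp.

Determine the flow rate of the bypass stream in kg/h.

All 320×0.132 = 42.24 kg/h of pulp reaches W, so W = 42.24/0.215 = 196.47 kg/h and vapour = 123.53 kg/h.
The evaporator receives (1−α)·320 of feed at 0.868 water and removes 0.726 of that water:
0.726×0.868×(1−α)×320 = 123.53
(1−α) = 123.53/201.65 = 0.6126;  α = 0.3874.
Bypass flow = 0.3874×320 = 123.97 kg/h.

124 kg/h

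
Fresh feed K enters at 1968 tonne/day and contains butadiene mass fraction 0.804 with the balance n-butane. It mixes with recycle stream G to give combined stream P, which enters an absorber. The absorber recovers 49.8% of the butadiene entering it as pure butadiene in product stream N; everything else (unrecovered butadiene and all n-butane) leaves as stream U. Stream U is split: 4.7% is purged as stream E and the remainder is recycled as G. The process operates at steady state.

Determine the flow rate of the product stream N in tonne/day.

butadiene in P: m_A = 1968×0.804 + (1−0.047)·(1−0.498)·m_A, so m_A = 1582.3/0.5216 = 3033.5 tonne/day.
Product N = 0.498×3033.5 = 1510.7 tonne/day.

1511 tonne/day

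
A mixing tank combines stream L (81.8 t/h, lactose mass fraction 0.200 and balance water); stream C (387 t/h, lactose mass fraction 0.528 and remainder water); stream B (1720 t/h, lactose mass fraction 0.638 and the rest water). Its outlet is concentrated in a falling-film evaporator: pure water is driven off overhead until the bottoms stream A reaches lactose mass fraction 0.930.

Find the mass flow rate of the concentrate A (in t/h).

1417 t/h

lactose entering = 81.8×0.200 + 387×0.528 + 1720×0.638 = 1318.1 t/h.
All lactose reports to A, so A = 1318.1/0.930 = 1417.3 t/h.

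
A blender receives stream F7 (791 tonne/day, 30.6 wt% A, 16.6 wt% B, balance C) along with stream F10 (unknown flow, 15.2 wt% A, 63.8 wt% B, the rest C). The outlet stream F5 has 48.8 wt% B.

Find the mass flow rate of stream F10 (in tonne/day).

1698 tonne/day

Let F10 be the unknown flow. Total out = 791 + F10.
B balance: 131.31 + 0.638·F10 = 0.488·(791 + F10)
(0.638 − 0.488)·F10 = 0.488×791 − 131.31 = 254.7
F10 = 254.7 / 0.150 = 1698 tonne/day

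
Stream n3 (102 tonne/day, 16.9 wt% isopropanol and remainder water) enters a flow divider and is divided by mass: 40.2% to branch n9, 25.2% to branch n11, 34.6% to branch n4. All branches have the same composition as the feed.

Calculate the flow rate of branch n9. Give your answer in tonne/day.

Branch n9 flow = 0.402×102 = 41.004 tonne/day.

41 tonne/day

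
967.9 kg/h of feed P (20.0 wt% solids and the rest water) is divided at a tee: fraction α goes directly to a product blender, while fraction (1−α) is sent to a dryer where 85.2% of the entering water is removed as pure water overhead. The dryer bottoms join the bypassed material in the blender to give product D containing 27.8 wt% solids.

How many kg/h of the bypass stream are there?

569.5 kg/h

All 967.9×0.200 = 193.58 kg/h of solids reaches D, so D = 193.58/0.278 = 696.33 kg/h and vapour = 271.57 kg/h.
The evaporator receives (1−α)·967.9 of feed at 0.800 water and removes 0.852 of that water:
0.852×0.800×(1−α)×967.9 = 271.57
(1−α) = 271.57/659.72 = 0.4116;  α = 0.5884.
Bypass flow = 0.5884×967.9 = 569.47 kg/h.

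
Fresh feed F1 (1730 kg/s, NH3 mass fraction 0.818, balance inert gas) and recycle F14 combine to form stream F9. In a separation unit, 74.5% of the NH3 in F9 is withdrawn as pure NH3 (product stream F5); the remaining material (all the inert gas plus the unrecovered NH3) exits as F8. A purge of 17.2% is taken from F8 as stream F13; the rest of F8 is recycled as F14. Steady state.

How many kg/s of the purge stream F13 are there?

393.5 kg/s

inert gas enters only via F1 and leaves only via the purge: 1730×0.182 = 0.172×(inert gas in F8), and the separation unit passes all inert gas, so inert gas in F9 = inert gas in F8 = 1830.6 kg/s.
NH3 in F9: m_A = 1730×0.818 + (1−0.172)·(1−0.745)·m_A, so m_A = 1415.1/0.7889 = 1793.9 kg/s.
F8 = (1−0.745)×1793.9 + 1830.6 = 2288 kg/s.
Purge F13 = 0.172×2288 = 393.54 kg/s.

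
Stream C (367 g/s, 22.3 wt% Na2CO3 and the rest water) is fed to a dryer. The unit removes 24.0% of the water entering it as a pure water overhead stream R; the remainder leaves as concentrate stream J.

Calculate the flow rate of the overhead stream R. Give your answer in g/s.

water entering = 367×0.777 = 285.16 g/s; overhead removed = 0.240×285.16 = 68.438 g/s.

68.44 g/s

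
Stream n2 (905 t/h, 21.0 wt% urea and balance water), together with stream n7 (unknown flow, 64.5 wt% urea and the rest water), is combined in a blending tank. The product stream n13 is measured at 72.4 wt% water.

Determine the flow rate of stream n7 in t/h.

Let n7 be the unknown flow. Total out = 905 + n7.
water balance: 714.95 + 0.355·n7 = 0.724·(905 + n7)
(0.355 − 0.724)·n7 = 0.724×905 − 714.95 = -59.73
n7 = -59.73 / -0.369 = 161.87 t/h

161.9 t/h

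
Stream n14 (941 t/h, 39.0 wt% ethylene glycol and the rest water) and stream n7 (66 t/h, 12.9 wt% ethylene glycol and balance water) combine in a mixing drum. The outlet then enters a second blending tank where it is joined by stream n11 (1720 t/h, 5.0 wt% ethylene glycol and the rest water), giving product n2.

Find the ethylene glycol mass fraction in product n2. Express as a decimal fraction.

Overall, product flow = 2727 t/h.
ethylene glycol in = 941×0.390 + 66×0.129 + 1720×0.050 = 461.5 t/h.
ethylene glycol fraction in n2 = 0.169.

0.169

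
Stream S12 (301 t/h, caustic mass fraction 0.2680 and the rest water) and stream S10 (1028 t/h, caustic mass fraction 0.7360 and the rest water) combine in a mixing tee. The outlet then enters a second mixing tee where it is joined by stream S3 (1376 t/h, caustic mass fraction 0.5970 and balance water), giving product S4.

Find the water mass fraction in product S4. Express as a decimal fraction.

Overall, product flow = 2705 t/h.
water in = 301×0.732 + 1028×0.264 + 1376×0.403 = 1046.3 t/h.
water fraction in S4 = 0.3868.

0.3868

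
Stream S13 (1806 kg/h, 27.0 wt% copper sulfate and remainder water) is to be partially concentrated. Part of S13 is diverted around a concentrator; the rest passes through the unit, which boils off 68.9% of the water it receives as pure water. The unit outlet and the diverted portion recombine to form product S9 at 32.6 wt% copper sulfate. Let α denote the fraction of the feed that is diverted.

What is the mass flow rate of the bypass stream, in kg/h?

1189 kg/h

All 1806×0.270 = 487.62 kg/h of copper sulfate reaches S9, so S9 = 487.62/0.326 = 1495.8 kg/h and vapour = 310.23 kg/h.
The evaporator receives (1−α)·1806 of feed at 0.730 water and removes 0.689 of that water:
0.689×0.730×(1−α)×1806 = 310.23
(1−α) = 310.23/908.36 = 0.3415;  α = 0.6585.
Bypass flow = 0.6585×1806 = 1189.2 kg/h.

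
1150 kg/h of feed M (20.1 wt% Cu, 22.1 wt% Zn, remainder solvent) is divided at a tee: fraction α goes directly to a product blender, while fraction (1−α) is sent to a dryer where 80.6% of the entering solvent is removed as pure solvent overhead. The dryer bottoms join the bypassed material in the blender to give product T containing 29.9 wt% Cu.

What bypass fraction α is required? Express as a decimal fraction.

0.296

All 1150×0.201 = 231.15 kg/h of Cu reaches T, so T = 231.15/0.299 = 773.08 kg/h and vapour = 376.92 kg/h.
The evaporator receives (1−α)·1150 of feed at 0.578 solvent and removes 0.806 of that solvent:
0.806×0.578×(1−α)×1150 = 376.92
(1−α) = 376.92/535.75 = 0.7035;  α = 0.2965.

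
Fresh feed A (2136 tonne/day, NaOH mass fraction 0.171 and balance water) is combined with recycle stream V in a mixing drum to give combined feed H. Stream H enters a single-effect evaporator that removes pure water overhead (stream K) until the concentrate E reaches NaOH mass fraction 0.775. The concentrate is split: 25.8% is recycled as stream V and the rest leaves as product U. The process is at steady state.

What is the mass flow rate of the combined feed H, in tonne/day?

Overall NaOH balance (none leaves overhead): NaOH in fresh feed = NaOH in product, i.e. 2136×0.171 = (1−0.258)·E·0.775.
E = 365.26/(0.775×0.742) = 635.17 tonne/day.
Recycle V = 0.258×635.17 = 163.87 tonne/day.
Combined feed H = 2136 + 163.87 = 2299.9 tonne/day.

2300 tonne/day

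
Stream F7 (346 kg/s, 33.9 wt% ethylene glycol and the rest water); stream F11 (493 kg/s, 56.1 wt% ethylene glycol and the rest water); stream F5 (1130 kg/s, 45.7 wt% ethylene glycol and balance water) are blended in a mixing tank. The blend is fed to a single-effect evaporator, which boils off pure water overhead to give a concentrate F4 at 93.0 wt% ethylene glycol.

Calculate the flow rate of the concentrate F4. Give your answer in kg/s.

978.8 kg/s

ethylene glycol entering = 346×0.339 + 493×0.561 + 1130×0.457 = 910.28 kg/s.
All ethylene glycol reports to F4, so F4 = 910.28/0.930 = 978.79 kg/s.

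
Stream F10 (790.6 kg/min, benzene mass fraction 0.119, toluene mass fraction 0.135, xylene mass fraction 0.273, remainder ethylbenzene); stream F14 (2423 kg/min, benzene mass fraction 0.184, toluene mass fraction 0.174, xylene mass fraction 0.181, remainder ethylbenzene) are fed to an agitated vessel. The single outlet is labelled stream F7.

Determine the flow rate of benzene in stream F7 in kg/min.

benzene out = benzene in = 790.6×0.119 + 2423×0.184 = 539.91 kg/min.

539.9 kg/min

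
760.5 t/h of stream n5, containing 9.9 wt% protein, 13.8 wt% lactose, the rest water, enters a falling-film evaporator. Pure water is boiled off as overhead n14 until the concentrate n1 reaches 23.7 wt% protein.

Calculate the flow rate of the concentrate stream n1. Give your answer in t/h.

317.7 t/h

protein is conserved: 760.5×0.099 = 75.29 t/h all reports to the concentrate.
Concentrate = 75.29/(target fraction) = 317.68 t/h.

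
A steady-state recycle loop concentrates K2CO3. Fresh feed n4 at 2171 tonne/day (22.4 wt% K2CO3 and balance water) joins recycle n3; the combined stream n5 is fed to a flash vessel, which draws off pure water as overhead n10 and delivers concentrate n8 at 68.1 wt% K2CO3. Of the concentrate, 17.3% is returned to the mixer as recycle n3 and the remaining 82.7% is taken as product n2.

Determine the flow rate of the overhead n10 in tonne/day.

1457 tonne/day

Overall K2CO3 balance (none leaves overhead): K2CO3 in fresh feed = K2CO3 in product, i.e. 2171×0.224 = (1−0.173)·n8·0.681.
n8 = 486.3/(0.681×0.827) = 863.49 tonne/day.
Recycle n3 = 0.173×863.49 = 149.38 tonne/day.
Combined feed n5 = 2171 + 149.38 = 2320.4 tonne/day.
Overhead n10 = n5 − n8 = 2320.4 − 863.49 = 1456.9 tonne/day.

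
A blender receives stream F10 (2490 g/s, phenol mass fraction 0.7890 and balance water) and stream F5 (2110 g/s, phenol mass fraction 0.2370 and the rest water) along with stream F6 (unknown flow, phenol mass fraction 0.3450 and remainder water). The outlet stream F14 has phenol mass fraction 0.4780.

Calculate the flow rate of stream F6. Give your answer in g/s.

Let F6 be the unknown flow. Total out = 4600 + F6.
phenol balance: 2464.7 + 0.345·F6 = 0.478·(4600 + F6)
(0.345 − 0.478)·F6 = 0.478×4600 − 2464.7 = -265.88
F6 = -265.88 / -0.133 = 1999.1 g/s

1999 g/s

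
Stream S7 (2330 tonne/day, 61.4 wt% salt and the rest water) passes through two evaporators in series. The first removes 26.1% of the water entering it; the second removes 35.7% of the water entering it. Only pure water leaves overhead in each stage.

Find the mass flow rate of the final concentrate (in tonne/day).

water in feed = 2330×0.386 = 899.38 tonne/day.
After stage 1: water left = (1−0.261)×899.38 = 664.64; stream total = 2095.3 tonne/day.
After stage 2: water left = (1−0.357)×664.64 = 427.36; final concentrate = 1858 tonne/day.

1858 tonne/day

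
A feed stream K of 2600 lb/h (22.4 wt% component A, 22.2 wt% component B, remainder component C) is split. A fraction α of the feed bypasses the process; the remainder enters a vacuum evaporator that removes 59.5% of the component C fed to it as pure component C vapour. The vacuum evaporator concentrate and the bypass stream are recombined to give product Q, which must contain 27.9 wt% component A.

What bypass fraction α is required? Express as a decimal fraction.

All 2600×0.224 = 582.4 lb/h of component A reaches Q, so Q = 582.4/0.279 = 2087.5 lb/h and vapour = 512.54 lb/h.
The evaporator receives (1−α)·2600 of feed at 0.554 component C and removes 0.595 of that component C:
0.595×0.554×(1−α)×2600 = 512.54
(1−α) = 512.54/857.04 = 0.5980;  α = 0.4020.

0.402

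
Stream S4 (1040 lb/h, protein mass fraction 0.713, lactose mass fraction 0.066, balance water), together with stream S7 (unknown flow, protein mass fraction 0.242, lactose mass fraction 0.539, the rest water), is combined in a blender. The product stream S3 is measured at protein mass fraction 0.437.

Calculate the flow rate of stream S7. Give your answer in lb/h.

Let S7 be the unknown flow. Total out = 1040 + S7.
protein balance: 741.52 + 0.242·S7 = 0.437·(1040 + S7)
(0.242 − 0.437)·S7 = 0.437×1040 − 741.52 = -287.04
S7 = -287.04 / -0.195 = 1472 lb/h

1472 lb/h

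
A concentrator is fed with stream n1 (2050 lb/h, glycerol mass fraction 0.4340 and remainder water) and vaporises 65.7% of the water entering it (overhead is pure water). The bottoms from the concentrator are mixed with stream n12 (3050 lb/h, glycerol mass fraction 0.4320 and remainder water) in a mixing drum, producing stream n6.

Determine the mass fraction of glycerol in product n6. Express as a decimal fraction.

0.5089

Vapour removed = 0.657×0.566×2050 = 762.32 lb/h; concentrate = 1287.7 lb/h.
glycerol reaching the mixer = 889.7 (from concentrate) + 3050×0.432 = 2207.3 lb/h.
Product flow = 1287.7 + 3050 = 4337.7 lb/h; glycerol fraction = 0.5089.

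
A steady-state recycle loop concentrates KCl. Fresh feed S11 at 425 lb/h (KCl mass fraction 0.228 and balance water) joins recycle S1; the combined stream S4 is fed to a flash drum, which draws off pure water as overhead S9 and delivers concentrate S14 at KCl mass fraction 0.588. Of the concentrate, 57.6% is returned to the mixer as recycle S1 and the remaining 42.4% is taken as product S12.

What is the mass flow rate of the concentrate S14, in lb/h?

388.7 lb/h

Overall KCl balance (none leaves overhead): KCl in fresh feed = KCl in product, i.e. 425×0.228 = (1−0.576)·S14·0.588.
S14 = 96.9/(0.588×0.424) = 388.67 lb/h.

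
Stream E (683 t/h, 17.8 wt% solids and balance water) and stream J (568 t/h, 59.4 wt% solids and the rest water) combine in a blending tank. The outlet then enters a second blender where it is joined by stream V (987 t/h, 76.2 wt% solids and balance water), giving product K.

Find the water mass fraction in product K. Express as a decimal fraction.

0.4589

Overall, product flow = 2238 t/h.
water in = 683×0.822 + 568×0.406 + 987×0.238 = 1026.9 t/h.
water fraction in K = 0.4589.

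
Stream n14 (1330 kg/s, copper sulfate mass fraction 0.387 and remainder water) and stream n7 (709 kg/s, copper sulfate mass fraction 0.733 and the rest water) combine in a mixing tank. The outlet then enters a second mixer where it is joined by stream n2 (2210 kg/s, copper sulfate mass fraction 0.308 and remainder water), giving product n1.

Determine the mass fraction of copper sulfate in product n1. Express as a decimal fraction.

0.404

Overall, product flow = 4249 kg/s.
copper sulfate in = 1330×0.387 + 709×0.733 + 2210×0.308 = 1715.1 kg/s.
copper sulfate fraction in n1 = 0.404.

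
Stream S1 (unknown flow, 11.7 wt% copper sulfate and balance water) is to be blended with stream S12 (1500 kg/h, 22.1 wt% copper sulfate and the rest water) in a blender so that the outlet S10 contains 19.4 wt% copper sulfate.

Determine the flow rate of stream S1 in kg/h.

Let S1 be the unknown flow. Total out = 1500 + S1.
copper sulfate balance: 331.5 + 0.117·S1 = 0.194·(1500 + S1)
(0.117 − 0.194)·S1 = 0.194×1500 − 331.5 = -40.5
S1 = -40.5 / -0.077 = 525.97 kg/h

526 kg/h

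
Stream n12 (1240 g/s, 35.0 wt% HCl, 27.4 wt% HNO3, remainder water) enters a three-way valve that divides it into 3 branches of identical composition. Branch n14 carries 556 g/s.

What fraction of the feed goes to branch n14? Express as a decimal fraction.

0.448

Fraction to n14 = 556/1240 = 0.4484.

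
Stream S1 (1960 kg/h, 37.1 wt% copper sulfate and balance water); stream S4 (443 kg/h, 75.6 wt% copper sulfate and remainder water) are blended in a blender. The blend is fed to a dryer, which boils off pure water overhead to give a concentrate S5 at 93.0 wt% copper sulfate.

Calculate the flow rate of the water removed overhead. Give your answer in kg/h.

copper sulfate entering = 1960×0.371 + 443×0.756 = 1062.1 kg/h.
All copper sulfate reports to S5, so S5 = 1062.1/0.930 = 1142 kg/h.
Total feed = 2403 kg/h; overhead = 2403 − 1142 = 1261 kg/h.

1261 kg/h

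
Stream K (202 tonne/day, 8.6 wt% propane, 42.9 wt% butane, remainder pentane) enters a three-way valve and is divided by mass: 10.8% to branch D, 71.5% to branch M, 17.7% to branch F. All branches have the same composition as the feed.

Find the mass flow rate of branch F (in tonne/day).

Branch F flow = 0.177×202 = 35.754 tonne/day.

35.75 tonne/day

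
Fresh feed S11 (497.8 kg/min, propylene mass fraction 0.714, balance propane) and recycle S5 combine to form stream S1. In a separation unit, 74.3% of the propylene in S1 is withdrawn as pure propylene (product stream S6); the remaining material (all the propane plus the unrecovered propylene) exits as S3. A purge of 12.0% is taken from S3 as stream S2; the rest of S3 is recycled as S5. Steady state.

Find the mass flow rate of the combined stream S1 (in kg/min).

1646 kg/min

propane enters only via S11 and leaves only via the purge: 497.8×0.286 = 0.120×(propane in S3), and the separation unit passes all propane, so propane in S1 = propane in S3 = 1186.4 kg/min.
propylene in S1: m_A = 497.8×0.714 + (1−0.120)·(1−0.743)·m_A, so m_A = 355.43/0.7738 = 459.31 kg/min.
S1 = 459.31 + 1186.4 = 1645.7 kg/min.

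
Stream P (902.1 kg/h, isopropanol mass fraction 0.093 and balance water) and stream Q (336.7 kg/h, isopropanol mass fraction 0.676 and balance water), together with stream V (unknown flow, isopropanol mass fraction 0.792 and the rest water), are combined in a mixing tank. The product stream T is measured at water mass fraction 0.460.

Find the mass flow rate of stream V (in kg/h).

Let V be the unknown flow. Total out = 1238.8 + V.
water balance: 927.3 + 0.208·V = 0.460·(1238.8 + V)
(0.208 − 0.460)·V = 0.460×1238.8 − 927.3 = -357.45
V = -357.45 / -0.252 = 1418.4 kg/h

1418 kg/h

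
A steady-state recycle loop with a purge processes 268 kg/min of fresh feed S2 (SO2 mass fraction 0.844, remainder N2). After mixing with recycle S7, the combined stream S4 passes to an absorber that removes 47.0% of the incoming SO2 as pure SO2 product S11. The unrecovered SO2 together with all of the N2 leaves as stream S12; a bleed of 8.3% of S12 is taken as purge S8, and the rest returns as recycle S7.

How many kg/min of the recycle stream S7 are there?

N2 enters only via S2 and leaves only via the purge: 268×0.156 = 0.083×(N2 in S12), and the absorber passes all N2, so N2 in S4 = N2 in S12 = 503.71 kg/min.
SO2 in S4: m_A = 268×0.844 + (1−0.083)·(1−0.470)·m_A, so m_A = 226.19/0.5140 = 440.07 kg/min.
S12 = (1−0.470)×440.07 + 503.71 = 736.95 kg/min.
Recycle S7 = (1−0.083)×736.95 = 675.78 kg/min.

675.8 kg/min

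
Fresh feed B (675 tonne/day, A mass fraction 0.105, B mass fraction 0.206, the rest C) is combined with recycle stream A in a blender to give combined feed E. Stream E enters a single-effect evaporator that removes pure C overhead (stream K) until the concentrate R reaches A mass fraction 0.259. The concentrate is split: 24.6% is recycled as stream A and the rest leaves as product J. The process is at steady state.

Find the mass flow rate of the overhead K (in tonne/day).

Overall A balance (none leaves overhead): A in fresh feed = A in product, i.e. 675×0.105 = (1−0.246)·R·0.259.
R = 70.875/(0.259×0.754) = 362.93 tonne/day.
Recycle A = 0.246×362.93 = 89.281 tonne/day.
Combined feed E = 675 + 89.281 = 764.28 tonne/day.
Overhead K = E − R = 764.28 − 362.93 = 401.35 tonne/day.

401.4 tonne/day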